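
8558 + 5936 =14494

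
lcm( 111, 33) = 1221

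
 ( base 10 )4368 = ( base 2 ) 1000100010000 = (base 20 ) ai8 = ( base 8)10420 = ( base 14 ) 1840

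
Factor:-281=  - 281^1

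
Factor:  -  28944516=-2^2*3^1 * 953^1*2531^1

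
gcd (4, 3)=1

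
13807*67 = 925069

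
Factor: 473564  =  2^2*7^1*13^1 * 1301^1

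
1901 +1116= 3017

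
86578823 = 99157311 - 12578488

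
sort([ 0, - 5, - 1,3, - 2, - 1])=[ - 5,  -  2, - 1,-1,  0,3] 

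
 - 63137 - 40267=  - 103404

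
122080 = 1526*80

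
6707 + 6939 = 13646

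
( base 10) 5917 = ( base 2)1011100011101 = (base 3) 22010011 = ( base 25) 9bh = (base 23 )B46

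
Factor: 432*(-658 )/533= -2^5*3^3*7^1*13^( - 1 )*41^( -1 )*47^1 = -284256/533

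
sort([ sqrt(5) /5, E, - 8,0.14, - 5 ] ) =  [ - 8 ,-5,0.14, sqrt(5 )/5 , E ]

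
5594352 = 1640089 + 3954263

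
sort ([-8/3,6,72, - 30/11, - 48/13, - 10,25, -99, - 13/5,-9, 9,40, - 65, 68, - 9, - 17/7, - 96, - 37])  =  [ - 99,-96,  -  65, - 37,  -  10, - 9, - 9, - 48/13, -30/11, - 8/3, -13/5, - 17/7 , 6,9,25, 40, 68, 72] 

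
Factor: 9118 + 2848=2^1*31^1*193^1 = 11966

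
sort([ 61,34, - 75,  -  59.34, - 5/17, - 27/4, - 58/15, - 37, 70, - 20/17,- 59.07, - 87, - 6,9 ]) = [ - 87, - 75, - 59.34 , - 59.07,-37, - 27/4, - 6, -58/15, - 20/17, - 5/17,9,34, 61 , 70 ]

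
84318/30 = 14053/5=2810.60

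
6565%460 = 125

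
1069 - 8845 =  - 7776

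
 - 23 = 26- 49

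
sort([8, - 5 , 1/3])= [ -5,1/3, 8]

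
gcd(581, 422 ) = 1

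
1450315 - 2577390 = -1127075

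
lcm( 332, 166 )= 332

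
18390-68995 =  - 50605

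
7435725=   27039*275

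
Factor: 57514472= 2^3*41^1*175349^1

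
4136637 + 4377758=8514395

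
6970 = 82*85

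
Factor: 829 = 829^1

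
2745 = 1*2745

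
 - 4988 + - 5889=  - 10877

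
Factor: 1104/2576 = 3^1*7^ (  -  1) =3/7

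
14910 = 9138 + 5772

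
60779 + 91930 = 152709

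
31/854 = 31/854 = 0.04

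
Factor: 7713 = 3^2*857^1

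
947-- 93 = 1040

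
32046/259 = 4578/37 = 123.73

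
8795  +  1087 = 9882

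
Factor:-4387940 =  - 2^2*5^1*23^1*9539^1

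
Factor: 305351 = 305351^1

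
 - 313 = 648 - 961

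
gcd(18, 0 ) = 18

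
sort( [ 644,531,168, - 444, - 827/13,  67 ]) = [ - 444, -827/13, 67  ,  168,  531, 644]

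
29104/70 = 415+27/35 = 415.77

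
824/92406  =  412/46203 = 0.01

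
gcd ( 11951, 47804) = 11951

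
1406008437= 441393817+964614620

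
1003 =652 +351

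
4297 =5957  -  1660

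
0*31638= 0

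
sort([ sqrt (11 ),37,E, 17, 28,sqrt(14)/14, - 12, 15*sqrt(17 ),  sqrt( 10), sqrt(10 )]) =[ - 12,sqrt(14 ) /14 , E, sqrt(10 ),sqrt( 10), sqrt(11 ), 17, 28,  37, 15*sqrt( 17 )]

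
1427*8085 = 11537295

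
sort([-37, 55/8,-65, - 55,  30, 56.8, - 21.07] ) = [ - 65, - 55, - 37 , -21.07, 55/8, 30,56.8 ] 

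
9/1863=1/207 = 0.00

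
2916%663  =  264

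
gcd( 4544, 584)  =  8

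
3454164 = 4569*756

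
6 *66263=397578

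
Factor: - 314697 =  - 3^1*19^1*5521^1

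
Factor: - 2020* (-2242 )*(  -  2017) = -9134670280= - 2^3*5^1*19^1*59^1*101^1*2017^1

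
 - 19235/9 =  - 2138 + 7/9 = - 2137.22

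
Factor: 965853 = 3^2*7^1*15331^1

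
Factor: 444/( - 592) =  - 2^( - 2 )*3^1 = -  3/4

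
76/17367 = 76/17367 = 0.00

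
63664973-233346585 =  - 169681612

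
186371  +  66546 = 252917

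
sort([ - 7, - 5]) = [ - 7,  -  5]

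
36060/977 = 36060/977= 36.91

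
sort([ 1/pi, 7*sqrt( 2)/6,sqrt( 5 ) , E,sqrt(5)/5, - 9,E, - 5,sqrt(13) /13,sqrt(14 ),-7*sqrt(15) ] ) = [-7*sqrt ( 15), - 9 , - 5,  sqrt(13) /13,1/pi, sqrt(5 )/5,7*sqrt( 2 )/6,sqrt( 5), E,E,sqrt( 14 ) ] 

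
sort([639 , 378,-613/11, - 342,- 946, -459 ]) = [-946, - 459,-342,-613/11 , 378,639 ] 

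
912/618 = 1  +  49/103 = 1.48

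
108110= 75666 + 32444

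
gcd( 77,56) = 7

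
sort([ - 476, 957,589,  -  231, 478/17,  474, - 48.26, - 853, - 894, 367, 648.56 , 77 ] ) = [-894, - 853, -476,-231,- 48.26, 478/17, 77,  367, 474, 589, 648.56, 957]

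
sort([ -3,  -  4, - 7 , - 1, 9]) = [ - 7 , - 4, - 3,-1,9]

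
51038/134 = 380 + 59/67 = 380.88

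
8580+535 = 9115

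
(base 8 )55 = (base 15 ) 30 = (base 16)2d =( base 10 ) 45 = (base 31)1e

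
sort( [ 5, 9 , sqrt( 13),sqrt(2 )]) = [ sqrt( 2), sqrt(13), 5, 9 ]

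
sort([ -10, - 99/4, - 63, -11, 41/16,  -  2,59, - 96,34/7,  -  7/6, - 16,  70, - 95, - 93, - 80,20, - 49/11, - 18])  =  [ - 96,-95, - 93, - 80, - 63, - 99/4, - 18, - 16, - 11, - 10, - 49/11, - 2, - 7/6,41/16,  34/7, 20, 59,  70] 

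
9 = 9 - 0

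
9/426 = 3/142 = 0.02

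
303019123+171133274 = 474152397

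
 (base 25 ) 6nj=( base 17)f09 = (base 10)4344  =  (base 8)10370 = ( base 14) 1824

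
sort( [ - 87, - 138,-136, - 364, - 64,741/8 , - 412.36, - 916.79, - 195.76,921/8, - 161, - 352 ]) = [ - 916.79, - 412.36,- 364,  -  352 ,-195.76 , - 161, - 138, - 136, - 87,- 64,741/8,921/8]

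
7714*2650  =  20442100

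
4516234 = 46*98179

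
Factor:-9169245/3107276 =- 2^( - 2)*3^2*5^1*203761^1*776819^( - 1 ) 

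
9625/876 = 10 + 865/876 = 10.99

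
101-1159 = -1058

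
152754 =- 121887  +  274641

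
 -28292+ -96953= - 125245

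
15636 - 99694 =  - 84058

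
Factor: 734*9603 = 2^1*3^2*11^1 *97^1*367^1 = 7048602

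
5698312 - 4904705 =793607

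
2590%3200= 2590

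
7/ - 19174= - 7/19174= -  0.00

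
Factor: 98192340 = 2^2*3^2 *5^1 * 17^1*32089^1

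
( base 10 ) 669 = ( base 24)13l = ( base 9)823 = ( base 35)j4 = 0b1010011101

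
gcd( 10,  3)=1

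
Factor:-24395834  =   - 2^1*12197917^1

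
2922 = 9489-6567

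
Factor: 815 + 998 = 7^2*37^1   =  1813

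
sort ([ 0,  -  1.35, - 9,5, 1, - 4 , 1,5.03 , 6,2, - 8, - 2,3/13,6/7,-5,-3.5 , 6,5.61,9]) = [ - 9,-8, - 5, - 4, - 3.5, - 2,-1.35,0,3/13,  6/7,1,1,2,5 , 5.03,5.61,6,6, 9]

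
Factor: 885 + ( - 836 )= 49 = 7^2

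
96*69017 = 6625632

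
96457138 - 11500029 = 84957109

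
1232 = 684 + 548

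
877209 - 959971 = -82762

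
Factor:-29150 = - 2^1*5^2*11^1*53^1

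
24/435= 8/145=   0.06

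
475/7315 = 5/77= 0.06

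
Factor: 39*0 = 0 = 0^1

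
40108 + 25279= 65387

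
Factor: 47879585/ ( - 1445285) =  - 13^1*181^( - 1 )*409^1 * 1597^( - 1) * 1801^1 = -  9575917/289057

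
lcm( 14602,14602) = 14602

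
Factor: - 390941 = -31^1*12611^1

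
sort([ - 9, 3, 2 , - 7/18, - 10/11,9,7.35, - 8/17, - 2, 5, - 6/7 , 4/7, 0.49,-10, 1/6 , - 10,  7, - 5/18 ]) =[- 10, -10,- 9, - 2,- 10/11,- 6/7, - 8/17, - 7/18, - 5/18, 1/6,0.49, 4/7, 2, 3,5,7, 7.35, 9]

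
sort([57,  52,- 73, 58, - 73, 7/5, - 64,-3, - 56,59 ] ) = [ - 73, - 73,- 64, - 56, - 3 , 7/5, 52, 57,58, 59]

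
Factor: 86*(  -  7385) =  - 635110 = -2^1*5^1*7^1*43^1*211^1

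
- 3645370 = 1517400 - 5162770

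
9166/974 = 4583/487= 9.41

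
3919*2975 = 11659025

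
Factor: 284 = 2^2*71^1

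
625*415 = 259375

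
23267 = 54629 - 31362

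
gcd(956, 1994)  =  2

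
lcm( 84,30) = 420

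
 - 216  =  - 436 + 220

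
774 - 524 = 250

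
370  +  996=1366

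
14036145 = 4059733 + 9976412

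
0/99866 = 0 = 0.00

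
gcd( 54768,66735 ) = 3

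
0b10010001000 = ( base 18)3a8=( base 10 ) 1160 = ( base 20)2i0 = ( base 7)3245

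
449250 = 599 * 750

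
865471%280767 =23170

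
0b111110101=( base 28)hp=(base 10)501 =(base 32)FL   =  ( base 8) 765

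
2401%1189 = 23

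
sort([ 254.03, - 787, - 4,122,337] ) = [ - 787,-4, 122, 254.03,337]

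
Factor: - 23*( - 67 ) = 23^1*67^1 = 1541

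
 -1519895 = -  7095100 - -5575205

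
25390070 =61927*410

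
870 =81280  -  80410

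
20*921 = 18420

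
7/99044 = 7/99044 = 0.00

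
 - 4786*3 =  - 14358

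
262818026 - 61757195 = 201060831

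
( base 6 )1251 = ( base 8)477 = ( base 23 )dk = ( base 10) 319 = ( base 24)d7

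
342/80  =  171/40 = 4.28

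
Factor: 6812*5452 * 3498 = 2^5* 3^1 *11^1  *  13^1*29^1*47^1 * 53^1*131^1 = 129912305952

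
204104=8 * 25513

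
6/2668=3/1334 = 0.00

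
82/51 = 82/51 = 1.61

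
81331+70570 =151901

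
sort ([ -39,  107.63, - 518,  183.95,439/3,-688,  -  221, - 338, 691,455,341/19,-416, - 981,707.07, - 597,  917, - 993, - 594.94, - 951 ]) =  [ - 993, - 981, - 951,-688, - 597, - 594.94,-518,-416, - 338, - 221, - 39 , 341/19, 107.63,  439/3,183.95,455,  691,707.07  ,  917 ]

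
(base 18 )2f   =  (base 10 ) 51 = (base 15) 36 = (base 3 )1220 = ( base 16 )33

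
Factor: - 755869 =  - 755869^1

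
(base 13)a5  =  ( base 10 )135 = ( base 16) 87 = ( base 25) 5A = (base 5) 1020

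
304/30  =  10 + 2/15  =  10.13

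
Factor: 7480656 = 2^4  *3^2*51949^1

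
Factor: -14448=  -2^4*3^1*7^1 * 43^1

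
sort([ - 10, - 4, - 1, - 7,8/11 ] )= [ - 10, - 7, - 4, - 1, 8/11 ]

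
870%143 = 12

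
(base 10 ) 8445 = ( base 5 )232240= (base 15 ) 2780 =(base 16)20fd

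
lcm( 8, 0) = 0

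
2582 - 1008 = 1574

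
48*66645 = 3198960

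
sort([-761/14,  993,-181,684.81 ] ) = [  -  181, - 761/14,684.81,993] 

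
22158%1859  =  1709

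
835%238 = 121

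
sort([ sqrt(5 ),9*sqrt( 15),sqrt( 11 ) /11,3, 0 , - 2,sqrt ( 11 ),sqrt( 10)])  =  [ - 2, 0,sqrt( 11 )/11,sqrt(5 ), 3,sqrt(10 ),sqrt(11 ), 9*sqrt( 15 )]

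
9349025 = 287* 32575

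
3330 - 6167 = -2837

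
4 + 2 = 6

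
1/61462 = 1/61462 =0.00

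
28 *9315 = 260820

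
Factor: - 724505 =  - 5^1*47^1*3083^1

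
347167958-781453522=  - 434285564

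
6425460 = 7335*876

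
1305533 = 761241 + 544292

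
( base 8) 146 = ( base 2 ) 1100110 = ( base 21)4I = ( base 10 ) 102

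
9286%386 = 22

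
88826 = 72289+16537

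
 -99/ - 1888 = 99/1888  =  0.05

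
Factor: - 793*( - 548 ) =2^2*13^1*61^1*137^1=434564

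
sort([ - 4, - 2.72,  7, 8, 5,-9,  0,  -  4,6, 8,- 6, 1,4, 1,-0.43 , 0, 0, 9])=[-9,-6, - 4,  -  4, - 2.72, - 0.43, 0, 0,  0, 1, 1, 4, 5,6,7,8, 8, 9]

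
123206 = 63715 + 59491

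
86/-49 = -86/49  =  - 1.76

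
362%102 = 56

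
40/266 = 20/133 = 0.15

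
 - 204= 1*( - 204)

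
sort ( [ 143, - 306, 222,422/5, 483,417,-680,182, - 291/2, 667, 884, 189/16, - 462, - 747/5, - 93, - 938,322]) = [ - 938, - 680, - 462, -306, - 747/5, - 291/2,-93,189/16,422/5, 143 , 182, 222,322,417,  483,667, 884]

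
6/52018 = 3/26009 = 0.00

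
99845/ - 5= - 19969/1 = - 19969.00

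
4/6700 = 1/1675 =0.00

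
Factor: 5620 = 2^2*5^1*281^1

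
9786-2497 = 7289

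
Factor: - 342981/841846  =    -  2^ (-1 )*3^3*23^(-1 )*12703^1*18301^( - 1 ) 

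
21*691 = 14511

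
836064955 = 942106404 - 106041449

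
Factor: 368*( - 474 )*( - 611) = 2^5*3^1*13^1*23^1*47^1*79^1 = 106577952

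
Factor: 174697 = 97^1*1801^1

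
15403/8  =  15403/8 = 1925.38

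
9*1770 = 15930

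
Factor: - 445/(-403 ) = 5^1*13^( - 1 )*31^( - 1)*89^1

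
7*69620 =487340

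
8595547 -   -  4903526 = 13499073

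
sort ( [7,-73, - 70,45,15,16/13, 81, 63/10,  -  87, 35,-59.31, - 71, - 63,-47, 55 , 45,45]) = [  -  87, - 73, - 71, - 70, -63,-59.31, - 47,16/13, 63/10, 7,15, 35 , 45,45, 45, 55,  81]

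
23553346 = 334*70519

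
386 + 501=887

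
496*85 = 42160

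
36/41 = 36/41=0.88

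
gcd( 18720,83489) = 1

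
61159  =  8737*7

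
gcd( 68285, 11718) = 7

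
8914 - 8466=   448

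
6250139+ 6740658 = 12990797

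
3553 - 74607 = -71054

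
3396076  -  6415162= - 3019086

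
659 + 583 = 1242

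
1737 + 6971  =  8708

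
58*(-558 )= -32364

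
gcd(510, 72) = 6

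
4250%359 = 301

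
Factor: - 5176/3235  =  -2^3* 5^( - 1 ) = - 8/5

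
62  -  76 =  - 14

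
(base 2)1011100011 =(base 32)n3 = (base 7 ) 2104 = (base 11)612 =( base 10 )739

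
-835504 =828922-1664426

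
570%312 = 258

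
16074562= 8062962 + 8011600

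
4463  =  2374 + 2089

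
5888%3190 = 2698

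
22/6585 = 22/6585  =  0.00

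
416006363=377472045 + 38534318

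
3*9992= 29976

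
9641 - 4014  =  5627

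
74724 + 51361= 126085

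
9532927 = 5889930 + 3642997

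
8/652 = 2/163 = 0.01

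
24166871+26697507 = 50864378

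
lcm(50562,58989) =353934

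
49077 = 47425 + 1652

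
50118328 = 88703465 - 38585137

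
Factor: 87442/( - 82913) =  - 2^1*43721^1*82913^( - 1)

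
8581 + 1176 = 9757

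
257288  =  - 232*(- 1109)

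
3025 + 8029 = 11054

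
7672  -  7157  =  515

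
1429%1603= 1429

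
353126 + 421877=775003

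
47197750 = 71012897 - 23815147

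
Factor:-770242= -2^1*11^1*157^1*223^1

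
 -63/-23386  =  63/23386 = 0.00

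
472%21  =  10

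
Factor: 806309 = 7^1 * 229^1 * 503^1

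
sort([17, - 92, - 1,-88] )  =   [ - 92, - 88, - 1, 17]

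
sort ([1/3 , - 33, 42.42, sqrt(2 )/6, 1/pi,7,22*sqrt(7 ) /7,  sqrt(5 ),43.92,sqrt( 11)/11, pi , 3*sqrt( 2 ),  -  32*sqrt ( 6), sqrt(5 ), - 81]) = [  -  81 ,  -  32*sqrt(6 ),- 33, sqrt(2)/6, sqrt(11)/11, 1/pi, 1/3, sqrt(5),sqrt(5), pi,3*sqrt(2), 7, 22*sqrt (7 )/7 , 42.42, 43.92]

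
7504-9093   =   - 1589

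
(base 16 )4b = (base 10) 75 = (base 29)2H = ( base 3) 2210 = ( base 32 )2B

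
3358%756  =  334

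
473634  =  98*4833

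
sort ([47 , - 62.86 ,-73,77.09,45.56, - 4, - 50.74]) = [ - 73, - 62.86, - 50.74 , - 4, 45.56,  47 , 77.09] 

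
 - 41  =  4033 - 4074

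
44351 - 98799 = - 54448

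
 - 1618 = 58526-60144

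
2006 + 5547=7553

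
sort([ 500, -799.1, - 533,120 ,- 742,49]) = [ - 799.1, - 742, - 533, 49,120, 500 ] 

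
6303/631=9 + 624/631 = 9.99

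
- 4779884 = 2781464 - 7561348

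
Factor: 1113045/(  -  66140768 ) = - 2^ ( - 5 ) * 3^1*5^1 * 74203^1*2066899^( - 1)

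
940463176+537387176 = 1477850352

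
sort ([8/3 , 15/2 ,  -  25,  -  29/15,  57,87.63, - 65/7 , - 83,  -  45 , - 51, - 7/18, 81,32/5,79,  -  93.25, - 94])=[ - 94 ,  -  93.25 , - 83 , - 51 ,-45,-25,  -  65/7  , - 29/15 ,-7/18,8/3, 32/5,15/2 , 57,79,81, 87.63]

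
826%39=7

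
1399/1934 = 1399/1934 = 0.72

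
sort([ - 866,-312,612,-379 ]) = [ - 866, - 379, - 312, 612]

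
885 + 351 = 1236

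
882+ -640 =242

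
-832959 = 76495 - 909454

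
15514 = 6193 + 9321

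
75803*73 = 5533619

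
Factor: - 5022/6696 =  - 2^( - 2 )* 3^1= - 3/4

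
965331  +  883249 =1848580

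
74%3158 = 74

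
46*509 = 23414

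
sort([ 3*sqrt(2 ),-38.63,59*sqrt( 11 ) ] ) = [ - 38.63, 3*sqrt ( 2),59 * sqrt( 11)]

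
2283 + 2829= 5112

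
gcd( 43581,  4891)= 73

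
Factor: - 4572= - 2^2*3^2*127^1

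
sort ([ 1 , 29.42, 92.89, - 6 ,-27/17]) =[ - 6,  -  27/17, 1, 29.42, 92.89 ]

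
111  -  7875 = -7764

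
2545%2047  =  498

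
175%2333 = 175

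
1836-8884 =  - 7048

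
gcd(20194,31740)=46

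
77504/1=77504 = 77504.00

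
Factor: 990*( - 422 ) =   -  2^2 * 3^2*5^1 *11^1*211^1=- 417780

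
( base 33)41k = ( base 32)49P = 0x1139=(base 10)4409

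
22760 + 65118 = 87878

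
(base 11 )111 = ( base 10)133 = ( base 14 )97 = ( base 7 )250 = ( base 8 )205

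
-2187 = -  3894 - -1707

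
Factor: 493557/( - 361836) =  - 311/228= - 2^( - 2) * 3^(  -  1)*19^( - 1 )*311^1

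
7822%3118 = 1586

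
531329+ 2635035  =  3166364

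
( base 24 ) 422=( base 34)218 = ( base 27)365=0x932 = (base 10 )2354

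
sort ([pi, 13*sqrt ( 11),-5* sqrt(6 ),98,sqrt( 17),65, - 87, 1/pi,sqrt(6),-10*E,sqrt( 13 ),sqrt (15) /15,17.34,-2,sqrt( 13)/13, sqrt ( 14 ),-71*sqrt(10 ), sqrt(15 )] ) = [ - 71*sqrt(10), - 87,-10*E, - 5*sqrt( 6), -2,sqrt(15 ) /15,sqrt( 13) /13,1/pi,  sqrt( 6 ), pi,sqrt(13),sqrt( 14 ), sqrt( 15), sqrt( 17), 17.34 , 13*sqrt ( 11), 65,  98] 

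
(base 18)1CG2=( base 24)h92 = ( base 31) acs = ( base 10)10010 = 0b10011100011010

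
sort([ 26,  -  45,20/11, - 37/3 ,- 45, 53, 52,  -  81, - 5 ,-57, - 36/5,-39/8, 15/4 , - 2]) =[ - 81,-57,-45,  -  45, - 37/3, - 36/5,  -  5,  -  39/8,-2, 20/11, 15/4, 26,52, 53 ]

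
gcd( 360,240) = 120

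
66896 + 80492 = 147388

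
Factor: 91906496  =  2^6*11^1*19^1*6871^1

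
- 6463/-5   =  6463/5 =1292.60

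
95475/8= 11934 + 3/8= 11934.38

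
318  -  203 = 115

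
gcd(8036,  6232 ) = 164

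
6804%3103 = 598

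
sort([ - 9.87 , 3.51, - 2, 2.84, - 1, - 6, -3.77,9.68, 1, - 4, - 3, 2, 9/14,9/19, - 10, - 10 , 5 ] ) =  [ - 10, - 10,-9.87,-6,  -  4 ,  -  3.77,-3, -2, - 1, 9/19,9/14, 1 , 2,  2.84,3.51,5,  9.68 ]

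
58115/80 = 11623/16 = 726.44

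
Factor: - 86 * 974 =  - 83764 = - 2^2* 43^1*487^1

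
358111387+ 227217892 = 585329279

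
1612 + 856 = 2468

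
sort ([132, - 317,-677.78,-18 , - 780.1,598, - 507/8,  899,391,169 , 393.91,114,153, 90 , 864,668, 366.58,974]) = [-780.1, - 677.78, - 317, - 507/8, - 18,90,114,132,153,169,366.58, 391,393.91,598,668,864, 899 , 974 ] 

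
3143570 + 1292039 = 4435609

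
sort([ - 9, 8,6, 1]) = [ - 9,1,6,8 ]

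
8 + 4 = 12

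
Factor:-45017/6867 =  - 3^( - 2)*59^1 = - 59/9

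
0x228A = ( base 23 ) gga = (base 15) 2947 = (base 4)2022022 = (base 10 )8842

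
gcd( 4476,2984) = 1492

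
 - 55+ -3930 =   -  3985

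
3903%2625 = 1278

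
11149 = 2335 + 8814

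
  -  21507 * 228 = - 4903596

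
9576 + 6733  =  16309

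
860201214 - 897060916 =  - 36859702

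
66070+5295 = 71365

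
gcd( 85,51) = 17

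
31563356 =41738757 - 10175401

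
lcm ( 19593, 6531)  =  19593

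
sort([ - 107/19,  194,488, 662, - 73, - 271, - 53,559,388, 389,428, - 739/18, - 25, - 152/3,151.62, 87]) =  [-271,-73,-53 ,-152/3 , - 739/18, - 25,-107/19,87,151.62,  194,388, 389,428, 488,559,662] 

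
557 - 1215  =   - 658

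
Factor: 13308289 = 13308289^1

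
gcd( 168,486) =6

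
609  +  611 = 1220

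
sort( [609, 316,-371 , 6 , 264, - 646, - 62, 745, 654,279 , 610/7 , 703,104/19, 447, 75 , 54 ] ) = [ - 646 , - 371, -62, 104/19,6 , 54,75, 610/7 , 264 , 279,  316 , 447,609, 654, 703, 745 ]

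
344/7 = 49  +  1/7  =  49.14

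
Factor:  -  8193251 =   -  11^1*89^1* 8369^1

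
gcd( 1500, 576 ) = 12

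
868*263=228284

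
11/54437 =11/54437=0.00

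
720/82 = 360/41 = 8.78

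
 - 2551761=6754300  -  9306061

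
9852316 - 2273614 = 7578702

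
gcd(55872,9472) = 64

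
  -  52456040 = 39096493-91552533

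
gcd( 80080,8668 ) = 44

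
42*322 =13524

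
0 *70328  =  0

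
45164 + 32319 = 77483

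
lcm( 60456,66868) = 4413288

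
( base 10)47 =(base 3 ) 1202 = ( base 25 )1m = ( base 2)101111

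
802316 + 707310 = 1509626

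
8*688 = 5504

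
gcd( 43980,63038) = 1466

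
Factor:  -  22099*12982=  - 286889218 = - 2^1*7^2*11^1*41^1*6491^1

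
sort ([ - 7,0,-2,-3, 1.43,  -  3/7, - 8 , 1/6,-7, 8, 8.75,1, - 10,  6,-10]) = [ - 10,-10,- 8, - 7, - 7, - 3,-2, - 3/7, 0, 1/6 , 1,  1.43, 6, 8, 8.75 ] 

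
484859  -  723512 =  - 238653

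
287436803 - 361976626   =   - 74539823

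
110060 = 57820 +52240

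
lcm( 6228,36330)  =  217980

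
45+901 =946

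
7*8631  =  60417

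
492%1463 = 492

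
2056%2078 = 2056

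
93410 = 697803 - 604393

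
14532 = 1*14532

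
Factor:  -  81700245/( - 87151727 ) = 3^5*5^1*11^1*13^ ( - 1 )* 19^( - 1 )*6113^1*352841^( - 1 ) 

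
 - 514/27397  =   - 514/27397   =  - 0.02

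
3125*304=950000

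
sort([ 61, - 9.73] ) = [ - 9.73,61] 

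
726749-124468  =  602281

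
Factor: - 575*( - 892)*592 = 2^6*5^2*23^1*37^1*223^1 =303636800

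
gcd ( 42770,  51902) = 2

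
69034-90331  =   - 21297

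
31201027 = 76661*407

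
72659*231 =16784229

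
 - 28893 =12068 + -40961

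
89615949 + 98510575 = 188126524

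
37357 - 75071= - 37714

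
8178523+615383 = 8793906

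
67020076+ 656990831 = 724010907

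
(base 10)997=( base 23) 1K8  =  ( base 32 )v5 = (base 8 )1745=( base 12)6b1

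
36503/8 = 4562  +  7/8=4562.88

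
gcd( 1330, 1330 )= 1330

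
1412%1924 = 1412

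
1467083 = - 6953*( - 211 )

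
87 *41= 3567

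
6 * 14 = 84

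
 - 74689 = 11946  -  86635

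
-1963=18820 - 20783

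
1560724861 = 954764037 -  - 605960824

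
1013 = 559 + 454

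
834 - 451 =383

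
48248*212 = 10228576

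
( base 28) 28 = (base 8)100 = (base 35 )1T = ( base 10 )64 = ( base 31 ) 22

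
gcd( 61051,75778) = 1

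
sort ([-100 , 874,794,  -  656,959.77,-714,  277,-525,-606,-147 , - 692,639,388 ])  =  [- 714, - 692,-656 , - 606, - 525 ,- 147, - 100, 277 , 388 , 639,794,874, 959.77]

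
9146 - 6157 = 2989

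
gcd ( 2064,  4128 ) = 2064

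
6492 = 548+5944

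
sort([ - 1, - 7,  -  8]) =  [ - 8,-7,-1]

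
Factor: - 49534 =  - 2^1*24767^1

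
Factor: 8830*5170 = 2^2 * 5^2*11^1*47^1*883^1 = 45651100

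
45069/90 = 15023/30 = 500.77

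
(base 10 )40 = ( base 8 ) 50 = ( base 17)26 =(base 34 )16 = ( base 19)22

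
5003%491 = 93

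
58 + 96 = 154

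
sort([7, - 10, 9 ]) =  [ - 10, 7,9 ]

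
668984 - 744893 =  -75909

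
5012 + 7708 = 12720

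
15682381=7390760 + 8291621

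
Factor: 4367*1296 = 2^4*3^4*11^1 *397^1= 5659632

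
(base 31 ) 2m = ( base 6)220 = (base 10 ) 84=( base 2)1010100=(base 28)30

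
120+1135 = 1255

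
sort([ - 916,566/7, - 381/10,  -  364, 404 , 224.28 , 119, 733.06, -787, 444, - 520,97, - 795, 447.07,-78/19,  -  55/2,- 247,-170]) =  [-916,-795, - 787, - 520,-364,  -  247, - 170,-381/10, - 55/2,- 78/19,566/7,97 , 119,224.28,404, 444,447.07, 733.06 ] 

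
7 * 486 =3402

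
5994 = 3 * 1998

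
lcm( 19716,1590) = 98580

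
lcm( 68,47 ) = 3196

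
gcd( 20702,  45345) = 1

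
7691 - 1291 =6400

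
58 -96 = -38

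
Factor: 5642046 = 2^1*3^2 *307^1*1021^1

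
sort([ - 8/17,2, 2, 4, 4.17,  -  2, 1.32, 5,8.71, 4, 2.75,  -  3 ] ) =[ - 3, - 2,-8/17 , 1.32,  2, 2,  2.75, 4,4, 4.17,5, 8.71] 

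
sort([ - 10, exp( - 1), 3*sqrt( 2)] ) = [ - 10, exp( - 1 ), 3*sqrt( 2)]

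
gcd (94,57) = 1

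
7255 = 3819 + 3436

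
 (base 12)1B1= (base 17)g5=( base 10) 277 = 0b100010101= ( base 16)115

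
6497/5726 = 1 + 771/5726 = 1.13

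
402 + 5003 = 5405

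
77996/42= 38998/21 = 1857.05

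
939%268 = 135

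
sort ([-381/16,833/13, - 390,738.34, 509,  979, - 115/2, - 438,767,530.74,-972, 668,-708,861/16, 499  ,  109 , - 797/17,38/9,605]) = [-972, - 708, - 438,-390, - 115/2, - 797/17, - 381/16,38/9, 861/16,833/13,109 , 499,  509,530.74,605,668,738.34,767,979] 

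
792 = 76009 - 75217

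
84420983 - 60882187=23538796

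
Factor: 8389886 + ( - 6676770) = 2^2* 19^1*22541^1  =  1713116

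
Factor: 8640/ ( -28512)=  - 2^1*3^(- 1 )*5^1*11^(-1 ) = - 10/33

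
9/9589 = 9/9589 = 0.00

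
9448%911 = 338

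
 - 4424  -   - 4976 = 552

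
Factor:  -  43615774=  - 2^1*23^1*948169^1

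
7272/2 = 3636  =  3636.00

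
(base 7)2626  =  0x3E8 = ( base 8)1750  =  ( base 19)2EC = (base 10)1000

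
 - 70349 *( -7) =492443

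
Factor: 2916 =2^2*3^6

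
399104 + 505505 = 904609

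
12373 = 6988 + 5385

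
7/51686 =7/51686=0.00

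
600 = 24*25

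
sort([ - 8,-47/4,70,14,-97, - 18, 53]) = [ - 97, - 18,  -  47/4 , - 8,14,53, 70]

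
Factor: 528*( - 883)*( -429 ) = 2^4*3^2*11^2*13^1*883^1= 200010096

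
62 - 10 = 52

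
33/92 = 33/92 = 0.36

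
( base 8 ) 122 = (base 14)5c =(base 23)3D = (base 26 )34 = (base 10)82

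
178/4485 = 178/4485 = 0.04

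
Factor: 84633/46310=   2^( - 1 )*3^1*5^( - 1)*11^ ( - 1)*421^(-1)*28211^1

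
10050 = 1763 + 8287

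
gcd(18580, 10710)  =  10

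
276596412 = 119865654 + 156730758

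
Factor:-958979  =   - 7^2*19571^1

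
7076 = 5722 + 1354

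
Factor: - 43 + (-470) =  - 513  =  - 3^3*19^1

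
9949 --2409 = 12358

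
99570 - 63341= 36229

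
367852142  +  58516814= 426368956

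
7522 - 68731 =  - 61209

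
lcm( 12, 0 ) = 0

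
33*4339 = 143187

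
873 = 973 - 100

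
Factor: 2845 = 5^1*569^1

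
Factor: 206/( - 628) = -2^ (-1) * 103^1 * 157^(-1) = -103/314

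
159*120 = 19080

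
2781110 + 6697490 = 9478600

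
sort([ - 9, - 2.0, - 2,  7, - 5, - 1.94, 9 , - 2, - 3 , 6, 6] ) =[ -9, - 5,- 3, - 2.0, - 2, - 2, - 1.94, 6,  6, 7,9]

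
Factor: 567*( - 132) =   -  2^2*3^5*7^1*11^1= - 74844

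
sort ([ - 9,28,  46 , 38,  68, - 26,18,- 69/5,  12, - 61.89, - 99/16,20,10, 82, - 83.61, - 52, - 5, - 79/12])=[ - 83.61,- 61.89,-52, - 26,  -  69/5, - 9 , - 79/12, - 99/16, - 5, 10 , 12, 18,20, 28, 38, 46,68,82 ] 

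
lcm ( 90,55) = 990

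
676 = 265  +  411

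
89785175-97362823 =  - 7577648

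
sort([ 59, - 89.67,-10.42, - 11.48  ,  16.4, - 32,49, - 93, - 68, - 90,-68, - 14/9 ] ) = [ - 93,  -  90, - 89.67, - 68, - 68, - 32, - 11.48, - 10.42, - 14/9, 16.4,49,59]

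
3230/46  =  70 + 5/23 = 70.22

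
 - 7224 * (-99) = 715176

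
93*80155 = 7454415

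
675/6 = 112+1/2 = 112.50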